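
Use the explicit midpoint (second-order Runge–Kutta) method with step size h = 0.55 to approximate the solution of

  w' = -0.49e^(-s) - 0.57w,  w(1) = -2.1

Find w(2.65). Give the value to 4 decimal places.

-0.9136

Midpoint: k1 = f(s_n, w_n); k2 = f(s_n + h/2, w_n + (h/2)·k1); w_{n+1} = w_n + h·k2.
s=1.000000, w=-2.100000:
  k1 = f(1.000000, -2.100000) = 1.016739
  k2 = f(1.275000, -1.820397) = 0.900705
  w ← -2.100000 + 0.55·0.900705 = -1.604612
s=1.550000, w=-1.604612:
  k1 = f(1.550000, -1.604612) = 0.810627
  k2 = f(1.825000, -1.381690) = 0.708566
  w ← -1.604612 + 0.55·0.708566 = -1.214901
s=2.100000, w=-1.214901:
  k1 = f(2.100000, -1.214901) = 0.632490
  k2 = f(2.375000, -1.040966) = 0.547774
  w ← -1.214901 + 0.55·0.547774 = -0.913625
w(2.65) ≈ -0.9136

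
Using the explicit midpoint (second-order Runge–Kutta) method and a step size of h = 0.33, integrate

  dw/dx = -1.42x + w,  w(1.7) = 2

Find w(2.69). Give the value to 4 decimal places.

0.3731

Midpoint: k1 = f(x_n, w_n); k2 = f(x_n + h/2, w_n + (h/2)·k1); w_{n+1} = w_n + h·k2.
x=1.700000, w=2.000000:
  k1 = f(1.700000, 2.000000) = -0.414000
  k2 = f(1.865000, 1.931690) = -0.716610
  w ← 2.000000 + 0.33·(-0.716610) = 1.763519
x=2.030000, w=1.763519:
  k1 = f(2.030000, 1.763519) = -1.119081
  k2 = f(2.195000, 1.578870) = -1.538030
  w ← 1.763519 + 0.33·(-1.538030) = 1.255969
x=2.360000, w=1.255969:
  k1 = f(2.360000, 1.255969) = -2.095231
  k2 = f(2.525000, 0.910256) = -2.675244
  w ← 1.255969 + 0.33·(-2.675244) = 0.373138
w(2.69) ≈ 0.3731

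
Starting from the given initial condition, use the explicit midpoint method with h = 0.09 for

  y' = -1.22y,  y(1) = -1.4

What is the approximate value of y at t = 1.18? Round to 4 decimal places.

-1.1245

Midpoint: k1 = f(t_n, y_n); k2 = f(t_n + h/2, y_n + (h/2)·k1); y_{n+1} = y_n + h·k2.
t=1.000000, y=-1.400000:
  k1 = f(1.000000, -1.400000) = 1.708000
  k2 = f(1.045000, -1.323140) = 1.614231
  y ← -1.400000 + 0.09·1.614231 = -1.254719
t=1.090000, y=-1.254719:
  k1 = f(1.090000, -1.254719) = 1.530757
  k2 = f(1.135000, -1.185835) = 1.446719
  y ← -1.254719 + 0.09·1.446719 = -1.124515
y(1.18) ≈ -1.1245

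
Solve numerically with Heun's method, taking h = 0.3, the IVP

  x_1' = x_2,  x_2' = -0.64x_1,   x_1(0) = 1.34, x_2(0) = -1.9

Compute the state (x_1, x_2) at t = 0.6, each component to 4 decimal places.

Heun on (x_1,x_2): k1 = f(t_n, state_n); k2 = f(t_n + h, state_n + h·k1); state_{n+1} = state_n + (h/2)·(k1 + k2).
0.000000: (1.340000, -1.900000)
  k1 = (-1.900000, -0.857600)
  predictor → (0.770000, -2.157280)
  k2 = (-2.157280, -0.492800)
  → (0.731408, -2.102560)
0.300000: (0.731408, -2.102560)
  k1 = (-2.102560, -0.468101)
  predictor → (0.100640, -2.242990)
  k2 = (-2.242990, -0.064410)
  → (0.079575, -2.182437)
(x_1(0.6), x_2(0.6)) ≈ (0.0796, -2.1824)

0.0796, -2.1824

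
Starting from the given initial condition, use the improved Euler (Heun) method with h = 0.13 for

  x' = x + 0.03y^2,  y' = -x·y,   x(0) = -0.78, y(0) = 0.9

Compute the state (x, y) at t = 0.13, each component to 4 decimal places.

-0.8843, 1.0022

Heun on (x,y): k1 = f(t_n, state_n); k2 = f(t_n + h, state_n + h·k1); state_{n+1} = state_n + (h/2)·(k1 + k2).
0.000000: (-0.780000, 0.900000)
  k1 = (-0.755700, 0.702000)
  predictor → (-0.878241, 0.991260)
  k2 = (-0.848763, 0.870565)
  → (-0.884290, 1.002217)
(x(0.13), y(0.13)) ≈ (-0.8843, 1.0022)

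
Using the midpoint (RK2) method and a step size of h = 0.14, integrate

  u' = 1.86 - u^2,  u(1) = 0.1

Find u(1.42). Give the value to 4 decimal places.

0.7760

Midpoint: k1 = f(x_n, u_n); k2 = f(x_n + h/2, u_n + (h/2)·k1); u_{n+1} = u_n + h·k2.
x=1.000000, u=0.100000:
  k1 = f(1.000000, 0.100000) = 1.850000
  k2 = f(1.070000, 0.229500) = 1.807330
  u ← 0.100000 + 0.14·1.807330 = 0.353026
x=1.140000, u=0.353026:
  k1 = f(1.140000, 0.353026) = 1.735373
  k2 = f(1.210000, 0.474502) = 1.634848
  u ← 0.353026 + 0.14·1.634848 = 0.581905
x=1.280000, u=0.581905:
  k1 = f(1.280000, 0.581905) = 1.521387
  k2 = f(1.350000, 0.688402) = 1.386103
  u ← 0.581905 + 0.14·1.386103 = 0.775959
u(1.42) ≈ 0.7760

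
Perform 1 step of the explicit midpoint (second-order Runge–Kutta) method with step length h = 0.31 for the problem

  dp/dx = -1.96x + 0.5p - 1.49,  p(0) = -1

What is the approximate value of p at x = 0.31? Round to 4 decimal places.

Midpoint: k1 = f(x_n, p_n); k2 = f(x_n + h/2, p_n + (h/2)·k1); p_{n+1} = p_n + h·k2.
x=0.000000, p=-1.000000:
  k1 = f(0.000000, -1.000000) = -1.990000
  k2 = f(0.155000, -1.308450) = -2.448025
  p ← -1.000000 + 0.31·(-2.448025) = -1.758888
p(0.31) ≈ -1.7589

-1.7589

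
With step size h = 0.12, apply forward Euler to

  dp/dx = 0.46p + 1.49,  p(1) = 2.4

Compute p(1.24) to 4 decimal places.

Euler: p_{n+1} = p_n + h·f(x_n, p_n).
x=1.000000, p=2.400000: f=2.594000 → p ← 2.400000 + 0.12·2.594000 = 2.711280
x=1.120000, p=2.711280: f=2.737189 → p ← 2.711280 + 0.12·2.737189 = 3.039743
p(1.24) ≈ 3.0397

3.0397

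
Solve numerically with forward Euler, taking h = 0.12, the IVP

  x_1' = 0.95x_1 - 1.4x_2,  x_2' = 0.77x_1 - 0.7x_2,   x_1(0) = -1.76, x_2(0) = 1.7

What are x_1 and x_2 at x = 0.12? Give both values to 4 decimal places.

Euler on (x_1,x_2): x_1_{n+1} = x_1_n + h·x_1', x_2_{n+1} = x_2_n + h·x_2'.
0.000000: (-1.760000, 1.700000); f=(-4.052000, -2.545200) → (-2.246240, 1.394576)
(x_1(0.12), x_2(0.12)) ≈ (-2.2462, 1.3946)

-2.2462, 1.3946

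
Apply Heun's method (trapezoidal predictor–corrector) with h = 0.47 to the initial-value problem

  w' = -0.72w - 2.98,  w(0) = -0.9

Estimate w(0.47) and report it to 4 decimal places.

Heun: k1 = f(x_n, w_n); k2 = f(x_n + h, w_n + h·k1); w_{n+1} = w_n + (h/2)·(k1 + k2).
x=0.000000, w=-0.900000:
  k1 = f(0.000000, -0.900000) = -2.332000
  k2 = f(0.470000, -1.996040) = -1.542851
  w ← -0.900000 + (0.47/2)·(-2.332000 + (-1.542851)) = -1.810590
w(0.47) ≈ -1.8106

-1.8106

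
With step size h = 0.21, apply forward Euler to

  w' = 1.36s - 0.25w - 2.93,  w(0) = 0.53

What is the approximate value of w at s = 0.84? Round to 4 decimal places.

-1.4995

Euler: w_{n+1} = w_n + h·f(s_n, w_n).
s=0.000000, w=0.530000: f=-3.062500 → w ← 0.530000 + 0.21·(-3.062500) = -0.113125
s=0.210000, w=-0.113125: f=-2.616119 → w ← -0.113125 + 0.21·(-2.616119) = -0.662510
s=0.420000, w=-0.662510: f=-2.193173 → w ← -0.662510 + 0.21·(-2.193173) = -1.123076
s=0.630000, w=-1.123076: f=-1.792431 → w ← -1.123076 + 0.21·(-1.792431) = -1.499487
w(0.84) ≈ -1.4995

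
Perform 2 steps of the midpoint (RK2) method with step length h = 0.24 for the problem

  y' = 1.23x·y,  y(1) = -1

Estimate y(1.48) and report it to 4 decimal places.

Midpoint: k1 = f(x_n, y_n); k2 = f(x_n + h/2, y_n + (h/2)·k1); y_{n+1} = y_n + h·k2.
x=1.000000, y=-1.000000:
  k1 = f(1.000000, -1.000000) = -1.230000
  k2 = f(1.120000, -1.147600) = -1.580934
  y ← -1.000000 + 0.24·(-1.580934) = -1.379424
x=1.240000, y=-1.379424:
  k1 = f(1.240000, -1.379424) = -2.103898
  k2 = f(1.360000, -1.631892) = -2.729829
  y ← -1.379424 + 0.24·(-2.729829) = -2.034583
y(1.48) ≈ -2.0346

-2.0346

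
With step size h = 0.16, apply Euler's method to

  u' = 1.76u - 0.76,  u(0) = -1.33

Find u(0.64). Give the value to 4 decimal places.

-4.3212

Euler: u_{n+1} = u_n + h·f(t_n, u_n).
t=0.000000, u=-1.330000: f=-3.100800 → u ← -1.330000 + 0.16·(-3.100800) = -1.826128
t=0.160000, u=-1.826128: f=-3.973985 → u ← -1.826128 + 0.16·(-3.973985) = -2.461966
t=0.320000, u=-2.461966: f=-5.093060 → u ← -2.461966 + 0.16·(-5.093060) = -3.276855
t=0.480000, u=-3.276855: f=-6.527265 → u ← -3.276855 + 0.16·(-6.527265) = -4.321218
u(0.64) ≈ -4.3212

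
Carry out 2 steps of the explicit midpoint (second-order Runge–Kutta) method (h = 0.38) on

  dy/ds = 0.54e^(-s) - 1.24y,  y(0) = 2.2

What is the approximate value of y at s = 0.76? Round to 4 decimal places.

1.0612

Midpoint: k1 = f(s_n, y_n); k2 = f(s_n + h/2, y_n + (h/2)·k1); y_{n+1} = y_n + h·k2.
s=0.000000, y=2.200000:
  k1 = f(0.000000, 2.200000) = -2.188000
  k2 = f(0.190000, 1.784280) = -1.765949
  y ← 2.200000 + 0.38·(-1.765949) = 1.528939
s=0.380000, y=1.528939:
  k1 = f(0.380000, 1.528939) = -1.526600
  k2 = f(0.570000, 1.238885) = -1.230834
  y ← 1.528939 + 0.38·(-1.230834) = 1.061222
y(0.76) ≈ 1.0612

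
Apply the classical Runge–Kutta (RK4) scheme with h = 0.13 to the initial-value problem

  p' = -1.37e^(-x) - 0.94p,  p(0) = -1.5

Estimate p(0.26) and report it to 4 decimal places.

-1.4516

RK4: k1 = f(x_n, p_n); k2 = f(x_n + h/2, p_n + (h/2)·k1); k3 = f(x_n + h/2, p_n + (h/2)·k2); k4 = f(x_n + h, p_n + h·k3); p_{n+1} = p_n + (h/6)·(k1 + 2k2 + 2k3 + k4).
x=0.000000, p=-1.500000:
  k1 = f(0.000000, -1.500000) = 0.040000
  k2 = f(0.065000, -1.497400) = 0.123774
  k3 = f(0.065000, -1.491955) = 0.118655
  k4 = f(0.130000, -1.484575) = 0.192510
  p ← -1.500000 + (0.13/6)·(k1 + 2k2 + 2k3 + k4) = -1.484457
x=0.130000, p=-1.484457:
  k1 = f(0.130000, -1.484457) = 0.192399
  k2 = f(0.195000, -1.471951) = 0.256351
  k3 = f(0.195000, -1.467794) = 0.252443
  k4 = f(0.260000, -1.451639) = 0.308200
  p ← -1.484457 + (0.13/6)·(k1 + 2k2 + 2k3 + k4) = -1.451563
p(0.26) ≈ -1.4516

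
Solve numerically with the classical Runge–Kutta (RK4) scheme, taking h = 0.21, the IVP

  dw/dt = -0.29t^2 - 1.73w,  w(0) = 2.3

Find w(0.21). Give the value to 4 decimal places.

1.5987

RK4: k1 = f(t_n, w_n); k2 = f(t_n + h/2, w_n + (h/2)·k1); k3 = f(t_n + h/2, w_n + (h/2)·k2); k4 = f(t_n + h, w_n + h·k3); w_{n+1} = w_n + (h/6)·(k1 + 2k2 + 2k3 + k4).
t=0.000000, w=2.300000:
  k1 = f(0.000000, 2.300000) = -3.979000
  k2 = f(0.105000, 1.882205) = -3.259412
  k3 = f(0.105000, 1.957762) = -3.390125
  k4 = f(0.210000, 1.588074) = -2.760157
  w ← 2.300000 + (0.21/6)·(k1 + 2k2 + 2k3 + k4) = 1.598662
w(0.21) ≈ 1.5987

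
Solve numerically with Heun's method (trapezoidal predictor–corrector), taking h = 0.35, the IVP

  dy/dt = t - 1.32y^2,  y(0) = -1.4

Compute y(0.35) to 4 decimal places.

-3.0194

Heun: k1 = f(t_n, y_n); k2 = f(t_n + h, y_n + h·k1); y_{n+1} = y_n + (h/2)·(k1 + k2).
t=0.000000, y=-1.400000:
  k1 = f(0.000000, -1.400000) = -2.587200
  k2 = f(0.350000, -2.305520) = -6.666358
  y ← -1.400000 + (0.35/2)·(-2.587200 + (-6.666358)) = -3.019373
y(0.35) ≈ -3.0194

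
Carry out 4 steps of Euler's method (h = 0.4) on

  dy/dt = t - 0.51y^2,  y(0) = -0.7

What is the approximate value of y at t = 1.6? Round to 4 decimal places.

Euler: y_{n+1} = y_n + h·f(t_n, y_n).
t=0.000000, y=-0.700000: f=-0.249900 → y ← -0.700000 + 0.4·(-0.249900) = -0.799960
t=0.400000, y=-0.799960: f=0.073633 → y ← -0.799960 + 0.4·0.073633 = -0.770507
t=0.800000, y=-0.770507: f=0.497223 → y ← -0.770507 + 0.4·0.497223 = -0.571618
t=1.200000, y=-0.571618: f=1.033359 → y ← -0.571618 + 0.4·1.033359 = -0.158274
y(1.6) ≈ -0.1583

-0.1583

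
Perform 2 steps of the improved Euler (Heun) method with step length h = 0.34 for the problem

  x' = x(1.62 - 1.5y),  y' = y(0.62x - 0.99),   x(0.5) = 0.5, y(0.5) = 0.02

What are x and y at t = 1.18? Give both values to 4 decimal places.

Heun on (x,y): k1 = f(t_n, state_n); k2 = f(t_n + h, state_n + h·k1); state_{n+1} = state_n + (h/2)·(k1 + k2).
0.500000: (0.500000, 0.020000)
  k1 = (0.795000, -0.013600)
  predictor → (0.770300, 0.015376)
  k2 = (1.230120, -0.007879)
  → (0.844270, 0.016349)
0.840000: (0.844270, 0.016349)
  k1 = (1.347014, -0.007627)
  predictor → (1.302255, 0.013755)
  k2 = (2.082784, -0.002512)
  → (1.427336, 0.014625)
(x(1.18), y(1.18)) ≈ (1.4273, 0.0146)

1.4273, 0.0146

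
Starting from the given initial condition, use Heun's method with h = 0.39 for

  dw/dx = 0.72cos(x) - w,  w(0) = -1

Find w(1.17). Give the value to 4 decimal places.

Heun: k1 = f(x_n, w_n); k2 = f(x_n + h, w_n + h·k1); w_{n+1} = w_n + (h/2)·(k1 + k2).
x=0.000000, w=-1.000000:
  k1 = f(0.000000, -1.000000) = 1.720000
  k2 = f(0.390000, -0.329200) = 0.995135
  w ← -1.000000 + (0.39/2)·(1.720000 + 0.995135) = -0.470549
x=0.390000, w=-0.470549:
  k1 = f(0.390000, -0.470549) = 1.136483
  k2 = f(0.780000, -0.027320) = 0.539178
  w ← -0.470549 + (0.39/2)·(1.136483 + 0.539178) = -0.143795
x=0.780000, w=-0.143795:
  k1 = f(0.780000, -0.143795) = 0.655653
  k2 = f(1.170000, 0.111910) = 0.169000
  w ← -0.143795 + (0.39/2)·(0.655653 + 0.169000) = 0.017012
w(1.17) ≈ 0.0170

0.0170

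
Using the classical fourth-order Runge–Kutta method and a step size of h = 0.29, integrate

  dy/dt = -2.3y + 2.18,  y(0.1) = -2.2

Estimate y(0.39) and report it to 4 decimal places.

-0.6709

RK4: k1 = f(t_n, y_n); k2 = f(t_n + h/2, y_n + (h/2)·k1); k3 = f(t_n + h/2, y_n + (h/2)·k2); k4 = f(t_n + h, y_n + h·k3); y_{n+1} = y_n + (h/6)·(k1 + 2k2 + 2k3 + k4).
t=0.100000, y=-2.200000:
  k1 = f(0.100000, -2.200000) = 7.240000
  k2 = f(0.245000, -1.150200) = 4.825460
  k3 = f(0.245000, -1.500308) = 5.630709
  k4 = f(0.390000, -0.567094) = 3.484317
  y ← -2.200000 + (0.29/6)·(k1 + 2k2 + 2k3 + k4) = -0.670895
y(0.39) ≈ -0.6709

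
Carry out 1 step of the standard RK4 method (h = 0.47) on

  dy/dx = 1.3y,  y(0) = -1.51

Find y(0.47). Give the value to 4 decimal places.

RK4: k1 = f(x_n, y_n); k2 = f(x_n + h/2, y_n + (h/2)·k1); k3 = f(x_n + h/2, y_n + (h/2)·k2); k4 = f(x_n + h, y_n + h·k3); y_{n+1} = y_n + (h/6)·(k1 + 2k2 + 2k3 + k4).
x=0.000000, y=-1.510000:
  k1 = f(0.000000, -1.510000) = -1.963000
  k2 = f(0.235000, -1.971305) = -2.562697
  k3 = f(0.235000, -2.112234) = -2.745904
  k4 = f(0.470000, -2.800575) = -3.640747
  y ← -1.510000 + (0.47/6)·(k1 + 2k2 + 2k3 + k4) = -2.780641
y(0.47) ≈ -2.7806

-2.7806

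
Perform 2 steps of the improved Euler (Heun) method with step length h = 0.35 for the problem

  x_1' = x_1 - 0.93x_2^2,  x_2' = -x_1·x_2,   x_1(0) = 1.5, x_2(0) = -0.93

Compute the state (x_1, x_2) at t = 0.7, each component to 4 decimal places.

Heun on (x_1,x_2): k1 = f(t_n, state_n); k2 = f(t_n + h, state_n + h·k1); state_{n+1} = state_n + (h/2)·(k1 + k2).
0.000000: (1.500000, -0.930000)
  k1 = (0.695643, 1.395000)
  predictor → (1.743475, -0.441750)
  k2 = (1.561992, 0.770180)
  → (1.895086, -0.551093)
0.350000: (1.895086, -0.551093)
  k1 = (1.612641, 1.044370)
  predictor → (2.459511, -0.185564)
  k2 = (2.427487, 0.456397)
  → (2.602109, -0.288459)
(x_1(0.7), x_2(0.7)) ≈ (2.6021, -0.2885)

2.6021, -0.2885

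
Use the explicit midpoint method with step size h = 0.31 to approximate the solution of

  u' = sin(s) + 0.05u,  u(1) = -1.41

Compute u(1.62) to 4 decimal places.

-0.8537

Midpoint: k1 = f(s_n, u_n); k2 = f(s_n + h/2, u_n + (h/2)·k1); u_{n+1} = u_n + h·k2.
s=1.000000, u=-1.410000:
  k1 = f(1.000000, -1.410000) = 0.770971
  k2 = f(1.155000, -1.290499) = 0.850270
  u ← -1.410000 + 0.31·0.850270 = -1.146416
s=1.310000, u=-1.146416:
  k1 = f(1.310000, -1.146416) = 0.908864
  k2 = f(1.465000, -1.005542) = 0.944132
  u ← -1.146416 + 0.31·0.944132 = -0.853735
u(1.62) ≈ -0.8537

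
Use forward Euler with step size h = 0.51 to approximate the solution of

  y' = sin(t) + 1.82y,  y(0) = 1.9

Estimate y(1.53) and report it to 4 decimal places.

14.5357

Euler: y_{n+1} = y_n + h·f(t_n, y_n).
t=0.000000, y=1.900000: f=3.458000 → y ← 1.900000 + 0.51·3.458000 = 3.663580
t=0.510000, y=3.663580: f=7.155893 → y ← 3.663580 + 0.51·7.155893 = 7.313085
t=1.020000, y=7.313085: f=14.161923 → y ← 7.313085 + 0.51·14.161923 = 14.535666
y(1.53) ≈ 14.5357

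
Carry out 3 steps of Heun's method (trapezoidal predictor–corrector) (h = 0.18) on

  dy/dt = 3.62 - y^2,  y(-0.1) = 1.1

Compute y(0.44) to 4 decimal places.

1.7520

Heun: k1 = f(t_n, y_n); k2 = f(t_n + h, y_n + h·k1); y_{n+1} = y_n + (h/2)·(k1 + k2).
t=-0.100000, y=1.100000:
  k1 = f(-0.100000, 1.100000) = 2.410000
  k2 = f(0.080000, 1.533800) = 1.267458
  y ← 1.100000 + (0.18/2)·(2.410000 + 1.267458) = 1.430971
t=0.080000, y=1.430971:
  k1 = f(0.080000, 1.430971) = 1.572321
  k2 = f(0.260000, 1.713989) = 0.682242
  y ← 1.430971 + (0.18/2)·(1.572321 + 0.682242) = 1.633882
t=0.260000, y=1.633882:
  k1 = f(0.260000, 1.633882) = 0.950430
  k2 = f(0.440000, 1.804959) = 0.362122
  y ← 1.633882 + (0.18/2)·(0.950430 + 0.362122) = 1.752012
y(0.44) ≈ 1.7520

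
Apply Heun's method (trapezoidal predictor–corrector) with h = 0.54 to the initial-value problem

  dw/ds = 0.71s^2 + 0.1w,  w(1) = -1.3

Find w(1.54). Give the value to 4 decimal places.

Heun: k1 = f(s_n, w_n); k2 = f(s_n + h, w_n + h·k1); w_{n+1} = w_n + (h/2)·(k1 + k2).
s=1.000000, w=-1.300000:
  k1 = f(1.000000, -1.300000) = 0.580000
  k2 = f(1.540000, -0.986800) = 1.585156
  w ← -1.300000 + (0.54/2)·(0.580000 + 1.585156) = -0.715408
w(1.54) ≈ -0.7154

-0.7154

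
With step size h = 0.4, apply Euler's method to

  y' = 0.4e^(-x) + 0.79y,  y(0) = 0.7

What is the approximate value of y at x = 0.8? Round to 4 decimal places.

1.5301

Euler: y_{n+1} = y_n + h·f(x_n, y_n).
x=0.000000, y=0.700000: f=0.953000 → y ← 0.700000 + 0.4·0.953000 = 1.081200
x=0.400000, y=1.081200: f=1.122276 → y ← 1.081200 + 0.4·1.122276 = 1.530110
y(0.8) ≈ 1.5301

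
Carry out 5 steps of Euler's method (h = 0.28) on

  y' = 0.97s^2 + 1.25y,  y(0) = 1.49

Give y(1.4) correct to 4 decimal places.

Euler: y_{n+1} = y_n + h·f(s_n, y_n).
s=0.000000, y=1.490000: f=1.862500 → y ← 1.490000 + 0.28·1.862500 = 2.011500
s=0.280000, y=2.011500: f=2.590423 → y ← 2.011500 + 0.28·2.590423 = 2.736818
s=0.560000, y=2.736818: f=3.725215 → y ← 2.736818 + 0.28·3.725215 = 3.779879
s=0.840000, y=3.779879: f=5.409280 → y ← 3.779879 + 0.28·5.409280 = 5.294477
s=1.120000, y=5.294477: f=7.834864 → y ← 5.294477 + 0.28·7.834864 = 7.488239
y(1.4) ≈ 7.4882

7.4882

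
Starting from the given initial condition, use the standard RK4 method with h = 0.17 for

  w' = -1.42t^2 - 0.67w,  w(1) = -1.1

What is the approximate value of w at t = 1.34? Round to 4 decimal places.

-1.4776

RK4: k1 = f(t_n, w_n); k2 = f(t_n + h/2, w_n + (h/2)·k1); k3 = f(t_n + h/2, w_n + (h/2)·k2); k4 = f(t_n + h, w_n + h·k3); w_{n+1} = w_n + (h/6)·(k1 + 2k2 + 2k3 + k4).
t=1.000000, w=-1.100000:
  k1 = f(1.000000, -1.100000) = -0.683000
  k2 = f(1.085000, -1.158055) = -0.895763
  k3 = f(1.085000, -1.176140) = -0.883646
  k4 = f(1.170000, -1.250220) = -1.106191
  w ← -1.100000 + (0.17/6)·(k1 + 2k2 + 2k3 + k4) = -1.251527
t=1.170000, w=-1.251527:
  k1 = f(1.170000, -1.251527) = -1.105315
  k2 = f(1.255000, -1.345479) = -1.335065
  k3 = f(1.255000, -1.365007) = -1.321981
  k4 = f(1.340000, -1.476264) = -1.560655
  w ← -1.251527 + (0.17/6)·(k1 + 2k2 + 2k3 + k4) = -1.477629
w(1.34) ≈ -1.4776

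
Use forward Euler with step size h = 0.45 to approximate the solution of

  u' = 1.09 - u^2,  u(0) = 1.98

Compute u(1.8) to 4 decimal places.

1.0436

Euler: u_{n+1} = u_n + h·f(x_n, u_n).
x=0.000000, u=1.980000: f=-2.830400 → u ← 1.980000 + 0.45·(-2.830400) = 0.706320
x=0.450000, u=0.706320: f=0.591112 → u ← 0.706320 + 0.45·0.591112 = 0.972320
x=0.900000, u=0.972320: f=0.144593 → u ← 0.972320 + 0.45·0.144593 = 1.037387
x=1.350000, u=1.037387: f=0.013828 → u ← 1.037387 + 0.45·0.013828 = 1.043610
u(1.8) ≈ 1.0436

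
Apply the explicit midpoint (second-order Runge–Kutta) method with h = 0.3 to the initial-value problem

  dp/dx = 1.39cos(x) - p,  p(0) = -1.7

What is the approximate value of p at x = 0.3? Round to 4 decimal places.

-0.9167

Midpoint: k1 = f(x_n, p_n); k2 = f(x_n + h/2, p_n + (h/2)·k1); p_{n+1} = p_n + h·k2.
x=0.000000, p=-1.700000:
  k1 = f(0.000000, -1.700000) = 3.090000
  k2 = f(0.150000, -1.236500) = 2.610892
  p ← -1.700000 + 0.3·2.610892 = -0.916732
p(0.3) ≈ -0.9167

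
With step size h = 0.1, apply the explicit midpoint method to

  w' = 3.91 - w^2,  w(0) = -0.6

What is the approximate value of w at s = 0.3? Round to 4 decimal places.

Midpoint: k1 = f(s_n, w_n); k2 = f(s_n + h/2, w_n + (h/2)·k1); w_{n+1} = w_n + h·k2.
s=0.000000, w=-0.600000:
  k1 = f(0.000000, -0.600000) = 3.550000
  k2 = f(0.050000, -0.422500) = 3.731494
  w ← -0.600000 + 0.1·3.731494 = -0.226851
s=0.100000, w=-0.226851:
  k1 = f(0.100000, -0.226851) = 3.858539
  k2 = f(0.150000, -0.033924) = 3.908849
  w ← -0.226851 + 0.1·3.908849 = 0.164034
s=0.200000, w=0.164034:
  k1 = f(0.200000, 0.164034) = 3.883093
  k2 = f(0.250000, 0.358189) = 3.781701
  w ← 0.164034 + 0.1·3.781701 = 0.542204
w(0.3) ≈ 0.5422

0.5422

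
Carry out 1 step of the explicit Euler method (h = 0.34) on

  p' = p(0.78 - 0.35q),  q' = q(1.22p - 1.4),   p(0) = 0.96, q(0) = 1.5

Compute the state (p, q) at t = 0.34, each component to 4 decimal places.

Euler on (p,q): p_{n+1} = p_n + h·p', q_{n+1} = q_n + h·q'.
0.000000: (0.960000, 1.500000); f=(0.244800, -0.343200) → (1.043232, 1.383312)
(p(0.34), q(0.34)) ≈ (1.0432, 1.3833)

1.0432, 1.3833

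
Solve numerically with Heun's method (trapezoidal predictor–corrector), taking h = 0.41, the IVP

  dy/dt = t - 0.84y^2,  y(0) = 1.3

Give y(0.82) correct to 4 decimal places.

Heun: k1 = f(t_n, y_n); k2 = f(t_n + h, y_n + h·k1); y_{n+1} = y_n + (h/2)·(k1 + k2).
t=0.000000, y=1.300000:
  k1 = f(0.000000, 1.300000) = -1.419600
  k2 = f(0.410000, 0.717964) = -0.022997
  y ← 1.300000 + (0.41/2)·(-1.419600 + (-0.022997)) = 1.004268
t=0.410000, y=1.004268:
  k1 = f(0.410000, 1.004268) = -0.437185
  k2 = f(0.820000, 0.825022) = 0.248245
  y ← 1.004268 + (0.41/2)·(-0.437185 + 0.248245) = 0.965535
y(0.82) ≈ 0.9655

0.9655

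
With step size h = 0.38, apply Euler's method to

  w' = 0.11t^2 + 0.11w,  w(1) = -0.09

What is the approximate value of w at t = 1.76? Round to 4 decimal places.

0.0255

Euler: w_{n+1} = w_n + h·f(t_n, w_n).
t=1.000000, w=-0.090000: f=0.100100 → w ← -0.090000 + 0.38·0.100100 = -0.051962
t=1.380000, w=-0.051962: f=0.203768 → w ← -0.051962 + 0.38·0.203768 = 0.025470
w(1.76) ≈ 0.0255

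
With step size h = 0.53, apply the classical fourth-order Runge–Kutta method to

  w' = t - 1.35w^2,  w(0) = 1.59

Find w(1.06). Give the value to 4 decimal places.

0.7912

RK4: k1 = f(t_n, w_n); k2 = f(t_n + h/2, w_n + (h/2)·k1); k3 = f(t_n + h/2, w_n + (h/2)·k2); k4 = f(t_n + h, w_n + h·k3); w_{n+1} = w_n + (h/6)·(k1 + 2k2 + 2k3 + k4).
t=0.000000, w=1.590000:
  k1 = f(0.000000, 1.590000) = -3.412935
  k2 = f(0.265000, 0.685572) = -0.369513
  k3 = f(0.265000, 1.492079) = -2.740505
  k4 = f(0.530000, 0.137532) = 0.504465
  w ← 1.590000 + (0.53/6)·(k1 + 2k2 + 2k3 + k4) = 0.783649
t=0.530000, w=0.783649:
  k1 = f(0.530000, 0.783649) = -0.299042
  k2 = f(0.795000, 0.704402) = 0.125153
  k3 = f(0.795000, 0.816814) = -0.105700
  k4 = f(1.060000, 0.727627) = 0.345254
  w ← 0.783649 + (0.53/6)·(k1 + 2k2 + 2k3 + k4) = 0.791167
w(1.06) ≈ 0.7912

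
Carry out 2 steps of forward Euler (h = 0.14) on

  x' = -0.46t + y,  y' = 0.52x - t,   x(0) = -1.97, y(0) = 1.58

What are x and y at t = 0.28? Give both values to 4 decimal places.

Euler on (x,y): x_{n+1} = x_n + h·x', y_{n+1} = y_n + h·y'.
0.000000: (-1.970000, 1.580000); f=(1.580000, -1.024400) → (-1.748800, 1.436584)
0.140000: (-1.748800, 1.436584); f=(1.372184, -1.049376) → (-1.556694, 1.289671)
(x(0.28), y(0.28)) ≈ (-1.5567, 1.2897)

-1.5567, 1.2897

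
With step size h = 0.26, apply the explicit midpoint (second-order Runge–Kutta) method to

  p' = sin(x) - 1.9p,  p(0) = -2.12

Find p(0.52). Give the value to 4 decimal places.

Midpoint: k1 = f(x_n, p_n); k2 = f(x_n + h/2, p_n + (h/2)·k1); p_{n+1} = p_n + h·k2.
x=0.000000, p=-2.120000:
  k1 = f(0.000000, -2.120000) = 4.028000
  k2 = f(0.130000, -1.596360) = 3.162718
  p ← -2.120000 + 0.26·3.162718 = -1.297693
x=0.260000, p=-1.297693:
  k1 = f(0.260000, -1.297693) = 2.722698
  k2 = f(0.390000, -0.943743) = 2.173299
  p ← -1.297693 + 0.26·2.173299 = -0.732635
p(0.52) ≈ -0.7326

-0.7326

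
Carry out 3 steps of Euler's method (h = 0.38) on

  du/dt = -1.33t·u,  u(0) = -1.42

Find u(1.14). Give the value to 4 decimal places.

Euler: u_{n+1} = u_n + h·f(t_n, u_n).
t=0.000000, u=-1.420000: f=0.000000 → u ← -1.420000 + 0.38·0.000000 = -1.420000
t=0.380000, u=-1.420000: f=0.717668 → u ← -1.420000 + 0.38·0.717668 = -1.147286
t=0.760000, u=-1.147286: f=1.159677 → u ← -1.147286 + 0.38·1.159677 = -0.706609
u(1.14) ≈ -0.7066

-0.7066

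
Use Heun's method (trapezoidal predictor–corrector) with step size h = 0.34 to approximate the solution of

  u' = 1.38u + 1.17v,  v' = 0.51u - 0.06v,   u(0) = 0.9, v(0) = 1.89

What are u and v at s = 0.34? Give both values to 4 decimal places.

Heun on (u,v): k1 = f(s_n, state_n); k2 = f(s_n + h, state_n + h·k1); state_{n+1} = state_n + (h/2)·(k1 + k2).
0.000000: (0.900000, 1.890000)
  k1 = (3.453300, 0.345600)
  predictor → (2.074122, 2.007504)
  k2 = (5.211068, 0.937352)
  → (2.372943, 2.108102)
(u(0.34), v(0.34)) ≈ (2.3729, 2.1081)

2.3729, 2.1081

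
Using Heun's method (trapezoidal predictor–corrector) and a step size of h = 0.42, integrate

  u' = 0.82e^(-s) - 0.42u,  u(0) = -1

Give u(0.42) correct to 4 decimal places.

-0.5842

Heun: k1 = f(s_n, u_n); k2 = f(s_n + h, u_n + h·k1); u_{n+1} = u_n + (h/2)·(k1 + k2).
s=0.000000, u=-1.000000:
  k1 = f(0.000000, -1.000000) = 1.240000
  k2 = f(0.420000, -0.479200) = 0.740042
  u ← -1.000000 + (0.42/2)·(1.240000 + 0.740042) = -0.584191
u(0.42) ≈ -0.5842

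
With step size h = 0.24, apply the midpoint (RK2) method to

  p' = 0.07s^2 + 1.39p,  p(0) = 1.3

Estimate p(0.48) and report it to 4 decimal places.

2.5117

Midpoint: k1 = f(s_n, p_n); k2 = f(s_n + h/2, p_n + (h/2)·k1); p_{n+1} = p_n + h·k2.
s=0.000000, p=1.300000:
  k1 = f(0.000000, 1.300000) = 1.807000
  k2 = f(0.120000, 1.516840) = 2.109416
  p ← 1.300000 + 0.24·2.109416 = 1.806260
s=0.240000, p=1.806260:
  k1 = f(0.240000, 1.806260) = 2.514733
  k2 = f(0.360000, 2.108028) = 2.939231
  p ← 1.806260 + 0.24·2.939231 = 2.511675
p(0.48) ≈ 2.5117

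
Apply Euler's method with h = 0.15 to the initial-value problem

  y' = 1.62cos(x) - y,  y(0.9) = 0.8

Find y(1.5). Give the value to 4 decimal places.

Euler: y_{n+1} = y_n + h·f(x_n, y_n).
x=0.900000, y=0.800000: f=0.207008 → y ← 0.800000 + 0.15·0.207008 = 0.831051
x=1.050000, y=0.831051: f=-0.024986 → y ← 0.831051 + 0.15·(-0.024986) = 0.827303
x=1.200000, y=0.827303: f=-0.240284 → y ← 0.827303 + 0.15·(-0.240284) = 0.791261
x=1.350000, y=0.791261: f=-0.436470 → y ← 0.791261 + 0.15·(-0.436470) = 0.725790
y(1.5) ≈ 0.7258

0.7258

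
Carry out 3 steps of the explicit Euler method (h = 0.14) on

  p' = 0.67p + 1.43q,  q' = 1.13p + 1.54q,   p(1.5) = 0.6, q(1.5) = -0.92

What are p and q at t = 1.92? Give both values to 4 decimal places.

0.1066, -1.3722

Euler on (p,q): p_{n+1} = p_n + h·p', q_{n+1} = q_n + h·q'.
1.500000: (0.600000, -0.920000); f=(-0.913600, -0.738800) → (0.472096, -1.023432)
1.640000: (0.472096, -1.023432); f=(-1.147203, -1.042617) → (0.311488, -1.169398)
1.780000: (0.311488, -1.169398); f=(-1.463543, -1.448893) → (0.106591, -1.372243)
(p(1.92), q(1.92)) ≈ (0.1066, -1.3722)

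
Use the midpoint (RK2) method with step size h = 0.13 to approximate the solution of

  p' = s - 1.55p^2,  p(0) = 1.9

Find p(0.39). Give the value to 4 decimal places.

0.9777

Midpoint: k1 = f(s_n, p_n); k2 = f(s_n + h/2, p_n + (h/2)·k1); p_{n+1} = p_n + h·k2.
s=0.000000, p=1.900000:
  k1 = f(0.000000, 1.900000) = -5.595500
  k2 = f(0.065000, 1.536293) = -3.593302
  p ← 1.900000 + 0.13·(-3.593302) = 1.432871
s=0.130000, p=1.432871:
  k1 = f(0.130000, 1.432871) = -3.052334
  k2 = f(0.195000, 1.234469) = -2.167067
  p ← 1.432871 + 0.13·(-2.167067) = 1.151152
s=0.260000, p=1.151152:
  k1 = f(0.260000, 1.151152) = -1.793984
  k2 = f(0.325000, 1.034543) = -1.333933
  p ← 1.151152 + 0.13·(-1.333933) = 0.977741
p(0.39) ≈ 0.9777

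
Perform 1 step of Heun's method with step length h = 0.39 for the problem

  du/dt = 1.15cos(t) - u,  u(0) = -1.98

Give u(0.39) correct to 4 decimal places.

Heun: k1 = f(t_n, u_n); k2 = f(t_n + h, u_n + h·k1); u_{n+1} = u_n + (h/2)·(k1 + k2).
t=0.000000, u=-1.980000:
  k1 = f(0.000000, -1.980000) = 3.130000
  k2 = f(0.390000, -0.759300) = 1.822945
  u ← -1.980000 + (0.39/2)·(3.130000 + 1.822945) = -1.014176
u(0.39) ≈ -1.0142

-1.0142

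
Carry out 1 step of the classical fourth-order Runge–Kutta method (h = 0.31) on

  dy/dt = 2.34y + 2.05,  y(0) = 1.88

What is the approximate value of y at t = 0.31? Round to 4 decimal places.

RK4: k1 = f(t_n, y_n); k2 = f(t_n + h/2, y_n + (h/2)·k1); k3 = f(t_n + h/2, y_n + (h/2)·k2); k4 = f(t_n + h, y_n + h·k3); y_{n+1} = y_n + (h/6)·(k1 + 2k2 + 2k3 + k4).
t=0.000000, y=1.880000:
  k1 = f(0.000000, 1.880000) = 6.449200
  k2 = f(0.155000, 2.879626) = 8.788325
  k3 = f(0.155000, 3.242190) = 9.636725
  k4 = f(0.310000, 4.867385) = 13.439681
  y ← 1.880000 + (0.31/6)·(k1 + 2k2 + 2k3 + k4) = 4.811514
y(0.31) ≈ 4.8115

4.8115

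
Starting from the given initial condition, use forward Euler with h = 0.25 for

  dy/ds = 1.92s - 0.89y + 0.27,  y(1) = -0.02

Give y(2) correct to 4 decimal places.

2.1733

Euler: y_{n+1} = y_n + h·f(s_n, y_n).
s=1.000000, y=-0.020000: f=2.207800 → y ← -0.020000 + 0.25·2.207800 = 0.531950
s=1.250000, y=0.531950: f=2.196565 → y ← 0.531950 + 0.25·2.196565 = 1.081091
s=1.500000, y=1.081091: f=2.187829 → y ← 1.081091 + 0.25·2.187829 = 1.628048
s=1.750000, y=1.628048: f=2.181037 → y ← 1.628048 + 0.25·2.181037 = 2.173308
y(2) ≈ 2.1733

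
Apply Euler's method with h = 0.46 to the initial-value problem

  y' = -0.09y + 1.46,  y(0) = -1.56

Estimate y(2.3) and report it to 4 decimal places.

1.8285

Euler: y_{n+1} = y_n + h·f(t_n, y_n).
t=0.000000, y=-1.560000: f=1.600400 → y ← -1.560000 + 0.46·1.600400 = -0.823816
t=0.460000, y=-0.823816: f=1.534143 → y ← -0.823816 + 0.46·1.534143 = -0.118110
t=0.920000, y=-0.118110: f=1.470630 → y ← -0.118110 + 0.46·1.470630 = 0.558380
t=1.380000, y=0.558380: f=1.409746 → y ← 0.558380 + 0.46·1.409746 = 1.206863
t=1.840000, y=1.206863: f=1.351382 → y ← 1.206863 + 0.46·1.351382 = 1.828499
y(2.3) ≈ 1.8285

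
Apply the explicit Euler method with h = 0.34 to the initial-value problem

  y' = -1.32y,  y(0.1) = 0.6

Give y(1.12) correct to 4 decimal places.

0.1005

Euler: y_{n+1} = y_n + h·f(s_n, y_n).
s=0.100000, y=0.600000: f=-0.792000 → y ← 0.600000 + 0.34·(-0.792000) = 0.330720
s=0.440000, y=0.330720: f=-0.436550 → y ← 0.330720 + 0.34·(-0.436550) = 0.182293
s=0.780000, y=0.182293: f=-0.240627 → y ← 0.182293 + 0.34·(-0.240627) = 0.100480
y(1.12) ≈ 0.1005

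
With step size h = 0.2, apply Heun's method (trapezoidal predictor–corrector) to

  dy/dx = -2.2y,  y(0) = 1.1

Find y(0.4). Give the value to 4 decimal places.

Heun: k1 = f(x_n, y_n); k2 = f(x_n + h, y_n + h·k1); y_{n+1} = y_n + (h/2)·(k1 + k2).
x=0.000000, y=1.100000:
  k1 = f(0.000000, 1.100000) = -2.420000
  k2 = f(0.200000, 0.616000) = -1.355200
  y ← 1.100000 + (0.2/2)·(-2.420000 + (-1.355200)) = 0.722480
x=0.200000, y=0.722480:
  k1 = f(0.200000, 0.722480) = -1.589456
  k2 = f(0.400000, 0.404589) = -0.890095
  y ← 0.722480 + (0.2/2)·(-1.589456 + (-0.890095)) = 0.474525
y(0.4) ≈ 0.4745

0.4745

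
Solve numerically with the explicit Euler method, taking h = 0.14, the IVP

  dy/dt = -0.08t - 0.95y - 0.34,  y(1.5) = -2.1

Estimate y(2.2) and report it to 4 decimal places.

Euler: y_{n+1} = y_n + h·f(t_n, y_n).
t=1.500000, y=-2.100000: f=1.535000 → y ← -2.100000 + 0.14·1.535000 = -1.885100
t=1.640000, y=-1.885100: f=1.319645 → y ← -1.885100 + 0.14·1.319645 = -1.700350
t=1.780000, y=-1.700350: f=1.132932 → y ← -1.700350 + 0.14·1.132932 = -1.541739
t=1.920000, y=-1.541739: f=0.971052 → y ← -1.541739 + 0.14·0.971052 = -1.405792
t=2.060000, y=-1.405792: f=0.830702 → y ← -1.405792 + 0.14·0.830702 = -1.289494
y(2.2) ≈ -1.2895

-1.2895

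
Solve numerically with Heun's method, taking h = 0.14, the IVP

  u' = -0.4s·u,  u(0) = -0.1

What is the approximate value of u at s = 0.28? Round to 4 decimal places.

-0.0984

Heun: k1 = f(s_n, u_n); k2 = f(s_n + h, u_n + h·k1); u_{n+1} = u_n + (h/2)·(k1 + k2).
s=0.000000, u=-0.100000:
  k1 = f(0.000000, -0.100000) = 0.000000
  k2 = f(0.140000, -0.100000) = 0.005600
  u ← -0.100000 + (0.14/2)·(0.000000 + 0.005600) = -0.099608
s=0.140000, u=-0.099608:
  k1 = f(0.140000, -0.099608) = 0.005578
  k2 = f(0.280000, -0.098827) = 0.011069
  u ← -0.099608 + (0.14/2)·(0.005578 + 0.011069) = -0.098443
u(0.28) ≈ -0.0984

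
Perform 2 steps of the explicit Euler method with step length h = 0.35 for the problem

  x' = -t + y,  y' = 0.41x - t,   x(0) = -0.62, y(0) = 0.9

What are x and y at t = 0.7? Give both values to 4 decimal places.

-0.1436, 0.6448

Euler on (x,y): x_{n+1} = x_n + h·x', y_{n+1} = y_n + h·y'.
0.000000: (-0.620000, 0.900000); f=(0.900000, -0.254200) → (-0.305000, 0.811030)
0.350000: (-0.305000, 0.811030); f=(0.461030, -0.475050) → (-0.143639, 0.644763)
(x(0.7), y(0.7)) ≈ (-0.1436, 0.6448)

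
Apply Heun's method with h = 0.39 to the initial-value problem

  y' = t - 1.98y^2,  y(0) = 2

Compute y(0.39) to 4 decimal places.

Heun: k1 = f(t_n, y_n); k2 = f(t_n + h, y_n + h·k1); y_{n+1} = y_n + (h/2)·(k1 + k2).
t=0.000000, y=2.000000:
  k1 = f(0.000000, 2.000000) = -7.920000
  k2 = f(0.390000, -1.088800) = -1.957261
  y ← 2.000000 + (0.39/2)·(-7.920000 + (-1.957261)) = 0.073934
y(0.39) ≈ 0.0739

0.0739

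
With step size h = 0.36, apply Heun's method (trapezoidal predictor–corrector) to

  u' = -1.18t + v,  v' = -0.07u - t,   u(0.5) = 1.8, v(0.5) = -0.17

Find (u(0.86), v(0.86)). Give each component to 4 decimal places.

1.4094, -0.4567

Heun on (u,v): k1 = f(t_n, state_n); k2 = f(t_n + h, state_n + h·k1); state_{n+1} = state_n + (h/2)·(k1 + k2).
0.500000: (1.800000, -0.170000)
  k1 = (-0.760000, -0.626000)
  predictor → (1.526400, -0.395360)
  k2 = (-1.410160, -0.966848)
  → (1.409371, -0.456713)
(u(0.86), v(0.86)) ≈ (1.4094, -0.4567)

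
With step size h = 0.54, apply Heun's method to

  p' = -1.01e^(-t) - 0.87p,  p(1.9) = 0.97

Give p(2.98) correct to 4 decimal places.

0.3425

Heun: k1 = f(t_n, p_n); k2 = f(t_n + h, p_n + h·k1); p_{n+1} = p_n + (h/2)·(k1 + k2).
t=1.900000, p=0.970000:
  k1 = f(1.900000, 0.970000) = -0.994964
  k2 = f(2.440000, 0.432719) = -0.464498
  p ← 0.970000 + (0.54/2)·(-0.994964 + (-0.464498)) = 0.575945
t=2.440000, p=0.575945:
  k1 = f(2.440000, 0.575945) = -0.589105
  k2 = f(2.980000, 0.257829) = -0.275612
  p ← 0.575945 + (0.54/2)·(-0.589105 + (-0.275612)) = 0.342472
p(2.98) ≈ 0.3425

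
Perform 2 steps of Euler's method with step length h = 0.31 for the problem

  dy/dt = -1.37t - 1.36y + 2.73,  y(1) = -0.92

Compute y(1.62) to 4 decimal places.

Euler: y_{n+1} = y_n + h·f(t_n, y_n).
t=1.000000, y=-0.920000: f=2.611200 → y ← -0.920000 + 0.31·2.611200 = -0.110528
t=1.310000, y=-0.110528: f=1.085618 → y ← -0.110528 + 0.31·1.085618 = 0.226014
y(1.62) ≈ 0.2260

0.2260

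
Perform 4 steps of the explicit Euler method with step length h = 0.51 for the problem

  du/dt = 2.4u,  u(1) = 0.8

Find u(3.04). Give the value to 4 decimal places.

Euler: u_{n+1} = u_n + h·f(t_n, u_n).
t=1.000000, u=0.800000: f=1.920000 → u ← 0.800000 + 0.51·1.920000 = 1.779200
t=1.510000, u=1.779200: f=4.270080 → u ← 1.779200 + 0.51·4.270080 = 3.956941
t=2.020000, u=3.956941: f=9.496658 → u ← 3.956941 + 0.51·9.496658 = 8.800236
t=2.530000, u=8.800236: f=21.120567 → u ← 8.800236 + 0.51·21.120567 = 19.571726
u(3.04) ≈ 19.5717

19.5717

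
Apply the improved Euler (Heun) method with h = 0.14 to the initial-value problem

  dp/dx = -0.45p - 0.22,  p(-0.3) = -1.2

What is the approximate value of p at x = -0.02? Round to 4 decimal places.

-1.1159

Heun: k1 = f(x_n, p_n); k2 = f(x_n + h, p_n + h·k1); p_{n+1} = p_n + (h/2)·(k1 + k2).
x=-0.300000, p=-1.200000:
  k1 = f(-0.300000, -1.200000) = 0.320000
  k2 = f(-0.160000, -1.155200) = 0.299840
  p ← -1.200000 + (0.14/2)·(0.320000 + 0.299840) = -1.156611
x=-0.160000, p=-1.156611:
  k1 = f(-0.160000, -1.156611) = 0.300475
  k2 = f(-0.020000, -1.114545) = 0.281545
  p ← -1.156611 + (0.14/2)·(0.300475 + 0.281545) = -1.115870
p(-0.02) ≈ -1.1159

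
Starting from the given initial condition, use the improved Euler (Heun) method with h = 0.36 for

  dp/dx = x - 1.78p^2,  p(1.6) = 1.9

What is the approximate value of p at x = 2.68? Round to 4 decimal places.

Heun: k1 = f(x_n, p_n); k2 = f(x_n + h, p_n + h·k1); p_{n+1} = p_n + (h/2)·(k1 + k2).
x=1.600000, p=1.900000:
  k1 = f(1.600000, 1.900000) = -4.825800
  k2 = f(1.960000, 0.162712) = 1.912874
  p ← 1.900000 + (0.36/2)·(-4.825800 + 1.912874) = 1.375673
x=1.960000, p=1.375673:
  k1 = f(1.960000, 1.375673) = -1.408609
  k2 = f(2.320000, 0.868574) = 0.977131
  p ← 1.375673 + (0.36/2)·(-1.408609 + 0.977131) = 1.298007
x=2.320000, p=1.298007:
  k1 = f(2.320000, 1.298007) = -0.678985
  k2 = f(2.680000, 1.053573) = 0.704172
  p ← 1.298007 + (0.36/2)·(-0.678985 + 0.704172) = 1.302541
p(2.68) ≈ 1.3025

1.3025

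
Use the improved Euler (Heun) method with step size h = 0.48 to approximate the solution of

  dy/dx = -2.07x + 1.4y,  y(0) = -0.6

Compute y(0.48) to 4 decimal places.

-1.3771

Heun: k1 = f(x_n, y_n); k2 = f(x_n + h, y_n + h·k1); y_{n+1} = y_n + (h/2)·(k1 + k2).
x=0.000000, y=-0.600000:
  k1 = f(0.000000, -0.600000) = -0.840000
  k2 = f(0.480000, -1.003200) = -2.398080
  y ← -0.600000 + (0.48/2)·(-0.840000 + (-2.398080)) = -1.377139
y(0.48) ≈ -1.3771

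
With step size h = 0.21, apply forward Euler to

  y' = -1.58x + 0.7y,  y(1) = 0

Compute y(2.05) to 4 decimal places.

Euler: y_{n+1} = y_n + h·f(x_n, y_n).
x=1.000000, y=0.000000: f=-1.580000 → y ← 0.000000 + 0.21·(-1.580000) = -0.331800
x=1.210000, y=-0.331800: f=-2.144060 → y ← -0.331800 + 0.21·(-2.144060) = -0.782053
x=1.420000, y=-0.782053: f=-2.791037 → y ← -0.782053 + 0.21·(-2.791037) = -1.368170
x=1.630000, y=-1.368170: f=-3.533119 → y ← -1.368170 + 0.21·(-3.533119) = -2.110125
x=1.840000, y=-2.110125: f=-4.384288 → y ← -2.110125 + 0.21·(-4.384288) = -3.030826
y(2.05) ≈ -3.0308

-3.0308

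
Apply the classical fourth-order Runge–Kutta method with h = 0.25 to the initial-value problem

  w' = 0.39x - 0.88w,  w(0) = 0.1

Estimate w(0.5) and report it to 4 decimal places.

RK4: k1 = f(x_n, w_n); k2 = f(x_n + h/2, w_n + (h/2)·k1); k3 = f(x_n + h/2, w_n + (h/2)·k2); k4 = f(x_n + h, w_n + h·k3); w_{n+1} = w_n + (h/6)·(k1 + 2k2 + 2k3 + k4).
x=0.000000, w=0.100000:
  k1 = f(0.000000, 0.100000) = -0.088000
  k2 = f(0.125000, 0.089000) = -0.029570
  k3 = f(0.125000, 0.096304) = -0.035997
  k4 = f(0.250000, 0.091001) = 0.017419
  w ← 0.100000 + (0.25/6)·(k1 + 2k2 + 2k3 + k4) = 0.091595
x=0.250000, w=0.091595:
  k1 = f(0.250000, 0.091595) = 0.016896
  k2 = f(0.375000, 0.093707) = 0.063788
  k3 = f(0.375000, 0.099569) = 0.058630
  k4 = f(0.500000, 0.106253) = 0.101498
  w ← 0.091595 + (0.25/6)·(k1 + 2k2 + 2k3 + k4) = 0.106730
w(0.5) ≈ 0.1067

0.1067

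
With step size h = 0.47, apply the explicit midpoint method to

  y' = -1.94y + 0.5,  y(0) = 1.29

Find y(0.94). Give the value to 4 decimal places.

0.5198

Midpoint: k1 = f(x_n, y_n); k2 = f(x_n + h/2, y_n + (h/2)·k1); y_{n+1} = y_n + h·k2.
x=0.000000, y=1.290000:
  k1 = f(0.000000, 1.290000) = -2.002600
  k2 = f(0.235000, 0.819389) = -1.089615
  y ← 1.290000 + 0.47·(-1.089615) = 0.777881
x=0.470000, y=0.777881:
  k1 = f(0.470000, 0.777881) = -1.009089
  k2 = f(0.705000, 0.540745) = -0.549046
  y ← 0.777881 + 0.47·(-0.549046) = 0.519830
y(0.94) ≈ 0.5198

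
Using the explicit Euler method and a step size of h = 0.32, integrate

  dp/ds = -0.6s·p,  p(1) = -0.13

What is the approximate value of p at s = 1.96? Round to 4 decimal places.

Euler: p_{n+1} = p_n + h·f(s_n, p_n).
s=1.000000, p=-0.130000: f=0.078000 → p ← -0.130000 + 0.32·0.078000 = -0.105040
s=1.320000, p=-0.105040: f=0.083192 → p ← -0.105040 + 0.32·0.083192 = -0.078419
s=1.640000, p=-0.078419: f=0.077164 → p ← -0.078419 + 0.32·0.077164 = -0.053726
p(1.96) ≈ -0.0537

-0.0537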